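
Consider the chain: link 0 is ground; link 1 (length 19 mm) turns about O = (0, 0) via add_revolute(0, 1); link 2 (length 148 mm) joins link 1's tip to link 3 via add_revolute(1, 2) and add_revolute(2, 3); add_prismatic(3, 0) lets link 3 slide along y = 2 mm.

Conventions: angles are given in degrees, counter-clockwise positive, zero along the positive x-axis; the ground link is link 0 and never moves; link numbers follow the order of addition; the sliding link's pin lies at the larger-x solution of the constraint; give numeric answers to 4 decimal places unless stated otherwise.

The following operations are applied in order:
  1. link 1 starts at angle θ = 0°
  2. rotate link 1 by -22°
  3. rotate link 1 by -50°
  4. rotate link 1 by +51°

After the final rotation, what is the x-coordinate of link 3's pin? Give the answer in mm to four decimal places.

geometry: r = 19 mm, L = 148 mm, e = 2 mm; θ starts at 0°
rotate link 1 by -22°: θ ← 0° -22° = -22°
rotate link 1 by -50°: θ ← -22° -50° = -72°
rotate link 1 by +51°: θ ← -72° +51° = -21°
crank pin P = (r cos θ, r sin θ) = (17.738028, -6.808991)
h = r sin θ − e = -6.808991 − 2 = -8.808991
x = r cos θ + √(L² − h²) = 17.738028 + 147.737611 = 165.475639

165.4756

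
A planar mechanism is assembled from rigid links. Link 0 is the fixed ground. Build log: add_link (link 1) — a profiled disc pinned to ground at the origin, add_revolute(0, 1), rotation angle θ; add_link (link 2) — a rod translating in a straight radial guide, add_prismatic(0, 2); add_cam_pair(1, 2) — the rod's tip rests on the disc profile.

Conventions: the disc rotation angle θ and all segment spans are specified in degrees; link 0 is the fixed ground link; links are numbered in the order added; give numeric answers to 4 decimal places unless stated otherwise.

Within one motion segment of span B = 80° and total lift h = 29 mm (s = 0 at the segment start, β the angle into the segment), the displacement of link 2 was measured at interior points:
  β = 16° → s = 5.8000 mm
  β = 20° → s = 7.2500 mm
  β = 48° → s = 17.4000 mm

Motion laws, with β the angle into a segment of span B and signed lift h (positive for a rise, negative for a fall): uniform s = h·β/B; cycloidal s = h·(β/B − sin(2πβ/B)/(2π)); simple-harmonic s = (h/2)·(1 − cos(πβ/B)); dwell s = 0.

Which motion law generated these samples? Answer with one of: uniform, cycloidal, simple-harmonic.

candidates at β/B = r: uniform s = h·r (linear in β); cycloidal s = h·(r − sin(2πr)/(2π)); simple-harmonic s = (h/2)(1 − cos(πr))
β=16°: printed 5.8000 | uniform 5.8000, cycloidal 1.4104, simple-harmonic 2.7693
β=20°: printed 7.2500 | uniform 7.2500, cycloidal 2.6345, simple-harmonic 4.2470
β=48°: printed 17.4000 | uniform 17.4000, cycloidal 20.1129, simple-harmonic 18.9807
only one law matches every sample → uniform

uniform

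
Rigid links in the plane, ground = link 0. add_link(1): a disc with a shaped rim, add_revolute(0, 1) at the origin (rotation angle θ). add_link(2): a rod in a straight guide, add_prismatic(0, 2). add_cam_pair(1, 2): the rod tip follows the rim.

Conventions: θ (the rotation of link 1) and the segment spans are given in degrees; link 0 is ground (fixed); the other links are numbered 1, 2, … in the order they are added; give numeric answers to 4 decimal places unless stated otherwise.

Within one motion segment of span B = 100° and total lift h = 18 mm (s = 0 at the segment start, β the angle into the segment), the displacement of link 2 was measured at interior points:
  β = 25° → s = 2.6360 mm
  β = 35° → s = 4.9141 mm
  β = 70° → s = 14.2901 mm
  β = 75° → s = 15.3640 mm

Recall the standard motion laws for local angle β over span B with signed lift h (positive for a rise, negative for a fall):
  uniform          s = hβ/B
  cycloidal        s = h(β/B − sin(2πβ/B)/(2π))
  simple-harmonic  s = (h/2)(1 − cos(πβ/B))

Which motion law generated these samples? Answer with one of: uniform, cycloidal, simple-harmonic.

candidates at β/B = r: uniform s = h·r (linear in β); cycloidal s = h·(r − sin(2πr)/(2π)); simple-harmonic s = (h/2)(1 − cos(πr))
β=25°: printed 2.6360 | uniform 4.5000, cycloidal 1.6352, simple-harmonic 2.6360
β=35°: printed 4.9141 | uniform 6.3000, cycloidal 3.9823, simple-harmonic 4.9141
β=70°: printed 14.2901 | uniform 12.6000, cycloidal 15.3246, simple-harmonic 14.2901
β=75°: printed 15.3640 | uniform 13.5000, cycloidal 16.3648, simple-harmonic 15.3640
only one law matches every sample → simple-harmonic

simple-harmonic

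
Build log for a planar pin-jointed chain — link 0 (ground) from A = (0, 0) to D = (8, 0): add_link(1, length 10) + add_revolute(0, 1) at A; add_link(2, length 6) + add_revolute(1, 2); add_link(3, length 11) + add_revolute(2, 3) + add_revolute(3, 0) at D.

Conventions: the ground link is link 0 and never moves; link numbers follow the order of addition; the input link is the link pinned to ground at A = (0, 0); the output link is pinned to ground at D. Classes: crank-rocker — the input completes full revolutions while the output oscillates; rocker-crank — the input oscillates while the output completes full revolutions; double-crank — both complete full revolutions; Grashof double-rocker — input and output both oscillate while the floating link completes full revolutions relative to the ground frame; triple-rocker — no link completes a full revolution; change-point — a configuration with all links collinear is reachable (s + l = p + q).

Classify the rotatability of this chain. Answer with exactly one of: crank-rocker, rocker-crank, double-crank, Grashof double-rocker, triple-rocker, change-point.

lengths: ground=8, input=10, coupler=6, output=11
sorted: s=6 (shortest), l=11 (longest), p+q=18
s + l = 17 vs p + q = 18
s + l < p + q (Grashof) with shortest = coupler link → Grashof double-rocker

Grashof double-rocker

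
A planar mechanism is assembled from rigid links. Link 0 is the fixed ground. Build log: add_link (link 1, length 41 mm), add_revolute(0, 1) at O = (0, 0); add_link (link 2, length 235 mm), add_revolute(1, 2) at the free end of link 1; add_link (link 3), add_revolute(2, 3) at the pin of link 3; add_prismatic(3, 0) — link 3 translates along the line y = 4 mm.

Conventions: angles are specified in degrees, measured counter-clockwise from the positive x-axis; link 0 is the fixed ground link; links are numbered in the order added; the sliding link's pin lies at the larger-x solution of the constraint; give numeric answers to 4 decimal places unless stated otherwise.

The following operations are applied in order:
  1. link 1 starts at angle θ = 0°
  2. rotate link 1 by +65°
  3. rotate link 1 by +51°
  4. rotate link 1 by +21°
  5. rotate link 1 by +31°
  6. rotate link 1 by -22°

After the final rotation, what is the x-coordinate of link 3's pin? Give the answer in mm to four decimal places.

geometry: r = 41 mm, L = 235 mm, e = 4 mm; θ starts at 0°
rotate link 1 by +65°: θ ← 0° +65° = 65°
rotate link 1 by +51°: θ ← 65° +51° = 116°
rotate link 1 by +21°: θ ← 116° +21° = 137°
rotate link 1 by +31°: θ ← 137° +31° = 168°
rotate link 1 by -22°: θ ← 168° -22° = 146°
crank pin P = (r cos θ, r sin θ) = (-33.990540, 22.926909)
h = r sin θ − e = 22.926909 − 4 = 18.926909
x = r cos θ + √(L² − h²) = -33.990540 + 234.236573 = 200.246032

200.2460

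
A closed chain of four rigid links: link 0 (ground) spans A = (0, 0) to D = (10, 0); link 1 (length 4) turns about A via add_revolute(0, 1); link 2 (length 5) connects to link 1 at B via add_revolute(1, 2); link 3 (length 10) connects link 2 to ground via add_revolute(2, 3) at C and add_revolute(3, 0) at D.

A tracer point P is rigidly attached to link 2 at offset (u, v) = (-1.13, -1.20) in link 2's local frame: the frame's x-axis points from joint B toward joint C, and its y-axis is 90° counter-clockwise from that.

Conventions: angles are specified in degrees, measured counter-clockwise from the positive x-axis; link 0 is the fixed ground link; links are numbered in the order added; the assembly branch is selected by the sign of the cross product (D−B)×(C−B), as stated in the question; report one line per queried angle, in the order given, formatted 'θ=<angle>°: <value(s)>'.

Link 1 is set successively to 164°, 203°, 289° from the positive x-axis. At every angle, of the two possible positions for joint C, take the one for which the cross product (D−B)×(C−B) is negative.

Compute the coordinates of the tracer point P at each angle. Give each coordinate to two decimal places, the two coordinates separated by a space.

A=(0,0), D=(10.00,0)
θ=164°: B = A + 4.00·(cos164°, sin164°) = (-3.8450, 1.1025)
θ=164°: |BD| = 13.8889
θ=164°: circle(B,5.00) ∩ circle(D,10.00): a=4.2444, h=2.6429
θ=164°:   candidates: C₊=(0.5958,3.4001) cross=36.706; C₋=(0.1762,-1.8689) cross=-36.706
θ=164°:   branch - wants cross < 0 → take C=(0.1762,-1.8689) (cross=-36.706)
θ=164°: ex = (C−B)/|BC| = (0.8042,-0.5943); ey = (0.5943,0.8042)
θ=164°: P = B + -1.13·ex + -1.20·ey = (-5.4670,0.8090)
θ=203°: B = A + 4.00·(cos203°, sin203°) = (-3.6820, -1.5629)
θ=203°: |BD| = 13.7710
θ=203°: circle(B,5.00) ∩ circle(D,10.00): a=4.1624, h=2.7703
θ=203°:   candidates: C₊=(0.1391,1.6619) cross=38.150; C₋=(0.7679,-3.8429) cross=-38.150
θ=203°:   branch - wants cross < 0 → take C=(0.7679,-3.8429) (cross=-38.150)
θ=203°: ex = (C−B)/|BC| = (0.8900,-0.4560); ey = (0.4560,0.8900)
θ=203°: P = B + -1.13·ex + -1.20·ey = (-5.2349,-2.1156)
θ=289°: B = A + 4.00·(cos289°, sin289°) = (1.3023, -3.7821)
θ=289°: |BD| = 9.4844
θ=289°: circle(B,5.00) ∩ circle(D,10.00): a=0.7884, h=4.9375
θ=289°:   candidates: C₊=(0.0564,1.0602) cross=46.829; C₋=(3.9941,-7.9956) cross=-46.829
θ=289°:   branch - wants cross < 0 → take C=(3.9941,-7.9956) (cross=-46.829)
θ=289°: ex = (C−B)/|BC| = (0.5384,-0.8427); ey = (0.8427,0.5384)
θ=289°: P = B + -1.13·ex + -1.20·ey = (-0.3173,-3.4759)

θ=164°: -5.47 0.81
θ=203°: -5.23 -2.12
θ=289°: -0.32 -3.48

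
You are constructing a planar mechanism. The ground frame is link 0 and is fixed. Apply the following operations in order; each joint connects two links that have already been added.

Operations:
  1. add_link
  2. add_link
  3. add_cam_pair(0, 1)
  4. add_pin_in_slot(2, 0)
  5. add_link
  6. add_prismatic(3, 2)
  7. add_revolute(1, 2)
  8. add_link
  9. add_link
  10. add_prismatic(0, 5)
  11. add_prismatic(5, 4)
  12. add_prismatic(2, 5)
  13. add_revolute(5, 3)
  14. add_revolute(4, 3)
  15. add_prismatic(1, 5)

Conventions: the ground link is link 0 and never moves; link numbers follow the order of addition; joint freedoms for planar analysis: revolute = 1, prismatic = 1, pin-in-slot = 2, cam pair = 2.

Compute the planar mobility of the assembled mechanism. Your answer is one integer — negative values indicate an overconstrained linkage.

(L,J1,J2)=(1,0,0); link0 fixed
link1: (2,0,0)
link2: (3,0,0)
C 0-1 [J2]: (3,0,1)
PS 2-0 [J2]: (3,0,2)
link3: (4,0,2)
P 3-2 [J1]: (4,1,2)
R 1-2 [J1]: (4,2,2)
link4: (5,2,2)
link5: (6,2,2)
P 0-5 [J1]: (6,3,2)
P 5-4 [J1]: (6,4,2)
P 2-5 [J1]: (6,5,2)
R 5-3 [J1]: (6,6,2)
R 4-3 [J1]: (6,7,2)
P 1-5 [J1]: (6,8,2)
Grübler: 3·5 − 2·8 − 2 = -3

M = -3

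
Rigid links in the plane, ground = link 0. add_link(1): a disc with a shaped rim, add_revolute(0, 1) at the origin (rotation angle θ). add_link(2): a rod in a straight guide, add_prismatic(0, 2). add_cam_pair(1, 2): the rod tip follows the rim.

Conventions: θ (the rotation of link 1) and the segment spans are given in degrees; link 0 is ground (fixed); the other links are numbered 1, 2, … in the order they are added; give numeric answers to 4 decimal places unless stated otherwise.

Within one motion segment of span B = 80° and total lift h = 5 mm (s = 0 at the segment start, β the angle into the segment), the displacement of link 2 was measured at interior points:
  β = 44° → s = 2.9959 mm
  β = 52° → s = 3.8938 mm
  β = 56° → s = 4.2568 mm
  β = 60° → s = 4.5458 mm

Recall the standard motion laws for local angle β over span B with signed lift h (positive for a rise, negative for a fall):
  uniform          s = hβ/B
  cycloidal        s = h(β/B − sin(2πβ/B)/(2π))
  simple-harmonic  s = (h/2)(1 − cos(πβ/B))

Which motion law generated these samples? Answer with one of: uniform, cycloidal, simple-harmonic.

candidates at β/B = r: uniform s = h·r (linear in β); cycloidal s = h·(r − sin(2πr)/(2π)); simple-harmonic s = (h/2)(1 − cos(πr))
β=44°: printed 2.9959 | uniform 2.7500, cycloidal 2.9959, simple-harmonic 2.8911
β=52°: printed 3.8938 | uniform 3.2500, cycloidal 3.8938, simple-harmonic 3.6350
β=56°: printed 4.2568 | uniform 3.5000, cycloidal 4.2568, simple-harmonic 3.9695
β=60°: printed 4.5458 | uniform 3.7500, cycloidal 4.5458, simple-harmonic 4.2678
only one law matches every sample → cycloidal

cycloidal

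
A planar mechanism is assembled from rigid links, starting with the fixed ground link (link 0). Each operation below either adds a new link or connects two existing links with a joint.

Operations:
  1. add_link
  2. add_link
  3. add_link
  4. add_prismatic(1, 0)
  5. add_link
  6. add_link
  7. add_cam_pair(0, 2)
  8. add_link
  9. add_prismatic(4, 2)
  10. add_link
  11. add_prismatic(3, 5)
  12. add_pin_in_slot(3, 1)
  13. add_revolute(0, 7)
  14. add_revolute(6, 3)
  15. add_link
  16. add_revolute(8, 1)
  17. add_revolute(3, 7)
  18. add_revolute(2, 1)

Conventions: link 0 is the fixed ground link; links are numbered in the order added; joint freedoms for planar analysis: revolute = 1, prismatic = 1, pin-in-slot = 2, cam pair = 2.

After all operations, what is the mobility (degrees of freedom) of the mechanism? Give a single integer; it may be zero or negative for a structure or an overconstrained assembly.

L=1 J1=0 J2=0
add link → L=2 J1=0 J2=0
add link → L=3 J1=0 J2=0
add link → L=4 J1=0 J2=0
P@1,0 dof=1 J1 → L=4 J1=1 J2=0
add link → L=5 J1=1 J2=0
add link → L=6 J1=1 J2=0
C@0,2 dof=2 J2 → L=6 J1=1 J2=1
add link → L=7 J1=1 J2=1
P@4,2 dof=1 J1 → L=7 J1=2 J2=1
add link → L=8 J1=2 J2=1
P@3,5 dof=1 J1 → L=8 J1=3 J2=1
PS@3,1 dof=2 J2 → L=8 J1=3 J2=2
R@0,7 dof=1 J1 → L=8 J1=4 J2=2
R@6,3 dof=1 J1 → L=8 J1=5 J2=2
add link → L=9 J1=5 J2=2
R@8,1 dof=1 J1 → L=9 J1=6 J2=2
R@3,7 dof=1 J1 → L=9 J1=7 J2=2
R@2,1 dof=1 J1 → L=9 J1=8 J2=2
M=3(L−1)−2J1−J2=3·8−2·8−2=6

M = 6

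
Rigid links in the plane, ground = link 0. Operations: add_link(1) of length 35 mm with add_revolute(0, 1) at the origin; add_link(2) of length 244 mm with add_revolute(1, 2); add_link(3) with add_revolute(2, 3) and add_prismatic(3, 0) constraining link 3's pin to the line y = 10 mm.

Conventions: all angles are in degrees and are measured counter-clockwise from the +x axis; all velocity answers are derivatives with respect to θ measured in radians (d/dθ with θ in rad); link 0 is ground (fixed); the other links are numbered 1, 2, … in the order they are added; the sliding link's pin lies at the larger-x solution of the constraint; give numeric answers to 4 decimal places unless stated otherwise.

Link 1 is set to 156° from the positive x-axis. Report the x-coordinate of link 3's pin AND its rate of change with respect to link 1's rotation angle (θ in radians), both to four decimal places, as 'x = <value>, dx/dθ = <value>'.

geometry: r = 35 mm, L = 244 mm, e = 10 mm
crank pin P = (r cos θ, r sin θ) = (-31.974091, 14.235783)
h = r sin θ − e = 14.235783 − 10 = 4.235783
x = r cos θ + √(L² − h²) = -31.974091 + 243.963231 = 211.989140
dx/dθ = −r sin θ − h·r cos θ/√(L² − h²) (θ in radians; h = 4.235783) = -13.680636

x = 211.9891, dx/dθ = -13.6806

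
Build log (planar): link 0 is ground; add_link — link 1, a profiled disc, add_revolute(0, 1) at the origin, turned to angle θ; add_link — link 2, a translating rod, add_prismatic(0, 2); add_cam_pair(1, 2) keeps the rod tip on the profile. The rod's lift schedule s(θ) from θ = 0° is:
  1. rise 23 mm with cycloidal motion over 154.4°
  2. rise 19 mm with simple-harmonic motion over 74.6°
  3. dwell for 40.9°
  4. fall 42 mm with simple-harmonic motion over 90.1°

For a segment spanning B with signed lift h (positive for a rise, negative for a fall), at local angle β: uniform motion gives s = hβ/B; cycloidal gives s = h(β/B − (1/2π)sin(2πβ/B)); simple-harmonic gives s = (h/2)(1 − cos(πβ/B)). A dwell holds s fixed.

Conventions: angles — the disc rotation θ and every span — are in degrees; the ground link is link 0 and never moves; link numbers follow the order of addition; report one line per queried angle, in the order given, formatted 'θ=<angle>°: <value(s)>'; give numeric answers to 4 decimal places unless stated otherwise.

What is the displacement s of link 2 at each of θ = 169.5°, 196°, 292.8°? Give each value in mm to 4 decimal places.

seg 1 [0°–154.4°] cycloidal, h=23: full span → s += 23 → s = 23.0000
seg 2 [154.4°–229°] simple-harmonic, h=19: θ=169.5° here. β=15.1, B=74.6. 19/2·(1 − cos(π·0.2024)) = 1.8569 → s = 24.8569
seg 2 [154.4°–229°] simple-harmonic, h=19: θ=196° here. β=41.6, B=74.6. 19/2·(1 − cos(π·0.5576)) = 11.2109 → s = 34.2109
seg 2 [154.4°–229°] simple-harmonic, h=19: full span → s += 19 → s = 42.0000
seg 3 [229°–269.9°] dwell: s stays 42.0000
seg 4 [269.9°–360°] simple-harmonic, h=-42: θ=292.8° here. β=22.9, B=90.1. -42/2·(1 − cos(π·0.2542)) = -6.3462 → s = 35.6538

θ=169.5°: 24.8569
θ=196°: 34.2109
θ=292.8°: 35.6538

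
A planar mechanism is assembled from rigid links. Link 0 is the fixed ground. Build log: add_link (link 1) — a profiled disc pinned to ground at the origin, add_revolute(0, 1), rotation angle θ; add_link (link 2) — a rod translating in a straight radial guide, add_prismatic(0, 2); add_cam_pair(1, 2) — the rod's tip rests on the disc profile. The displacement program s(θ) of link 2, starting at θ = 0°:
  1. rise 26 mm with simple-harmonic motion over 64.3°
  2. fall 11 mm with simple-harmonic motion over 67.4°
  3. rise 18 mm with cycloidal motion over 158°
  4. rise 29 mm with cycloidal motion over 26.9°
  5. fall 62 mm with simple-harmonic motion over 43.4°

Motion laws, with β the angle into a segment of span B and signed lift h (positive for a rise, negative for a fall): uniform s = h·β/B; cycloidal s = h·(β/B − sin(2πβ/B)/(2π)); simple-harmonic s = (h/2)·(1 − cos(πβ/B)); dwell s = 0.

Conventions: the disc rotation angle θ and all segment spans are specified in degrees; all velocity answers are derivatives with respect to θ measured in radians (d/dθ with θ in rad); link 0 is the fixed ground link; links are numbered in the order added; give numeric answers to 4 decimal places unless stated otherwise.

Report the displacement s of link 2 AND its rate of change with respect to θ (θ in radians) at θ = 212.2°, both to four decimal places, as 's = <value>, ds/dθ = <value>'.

seg 1 [0°–64.3°] simple-harmonic, h=26: full span → s += 26 → s = 26.0000
seg 2 [64.3°–131.7°] simple-harmonic, h=-11: full span → s += -11 → s = 15.0000
seg 3 [131.7°–289.7°] cycloidal, h=18: θ=212.2° here. β=80.5, B=158. 18·(0.5095 − sin(2π·0.5095)/(2π)) = 9.3417 → s = 24.3417
velocity in seg [131.7°–289.7°] (cycloidal), θ in radians: β = 80.5° = 1.4050 rad, B = 158° = 2.7576 rad; ds/dθ = (h/B)(1 − cos(2πβ/B)) = (18/2.7576)(1 − cos(2π·0.5095)) = 13.043125 mm/rad

s = 24.3417, ds/dθ = 13.0431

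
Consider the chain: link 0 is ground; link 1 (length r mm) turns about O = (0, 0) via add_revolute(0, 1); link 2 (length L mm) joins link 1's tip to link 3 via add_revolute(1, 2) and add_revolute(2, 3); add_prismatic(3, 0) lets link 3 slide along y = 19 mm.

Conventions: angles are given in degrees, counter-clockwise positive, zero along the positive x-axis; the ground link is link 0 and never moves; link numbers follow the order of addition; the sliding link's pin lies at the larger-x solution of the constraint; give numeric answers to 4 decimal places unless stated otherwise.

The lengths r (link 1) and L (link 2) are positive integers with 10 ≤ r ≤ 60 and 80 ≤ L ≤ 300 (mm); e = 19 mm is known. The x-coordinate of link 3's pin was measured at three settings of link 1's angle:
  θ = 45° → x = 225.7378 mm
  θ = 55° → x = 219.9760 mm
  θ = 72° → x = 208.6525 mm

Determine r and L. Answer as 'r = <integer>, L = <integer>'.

constraint per measurement: (x − r cos θ)² + (r sin θ − e)² = L²
subtracting the θ₁ and θ₂ equations cancels the r² and L² terms:
r = (x₁² − x₂²) / (2[(x₁cos θ₁ + e sin θ₁) − (x₂cos θ₂ + e sin θ₂)]) = 40.9995 → r = 41
L² = (x₁ − r cos θ₁)² + (r sin θ₁ − e)² = 38808.9822 → L = 197.0000 → L = 197
check at θ₃=72°: x = 208.6525 (printed 208.6525) ✓

r = 41, L = 197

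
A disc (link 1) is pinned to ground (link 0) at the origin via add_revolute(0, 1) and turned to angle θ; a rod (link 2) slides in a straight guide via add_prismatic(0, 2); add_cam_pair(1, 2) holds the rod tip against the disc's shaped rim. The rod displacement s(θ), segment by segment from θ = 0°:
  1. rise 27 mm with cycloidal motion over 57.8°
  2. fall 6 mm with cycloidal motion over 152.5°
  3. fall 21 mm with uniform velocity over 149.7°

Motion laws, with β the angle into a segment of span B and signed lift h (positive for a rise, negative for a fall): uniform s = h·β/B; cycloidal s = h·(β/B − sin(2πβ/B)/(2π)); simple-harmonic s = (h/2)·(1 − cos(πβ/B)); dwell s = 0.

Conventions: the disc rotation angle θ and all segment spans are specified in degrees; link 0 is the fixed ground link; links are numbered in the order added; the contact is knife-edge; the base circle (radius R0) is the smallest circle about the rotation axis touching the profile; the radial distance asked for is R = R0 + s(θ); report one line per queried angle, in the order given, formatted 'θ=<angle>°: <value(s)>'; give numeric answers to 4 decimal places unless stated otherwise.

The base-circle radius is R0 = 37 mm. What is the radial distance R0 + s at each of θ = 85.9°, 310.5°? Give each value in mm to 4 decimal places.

segment 1 (0° to 57.8°, cycloidal, h = 27) is passed completely: s = 0.0000 + (27) = 27.0000
θ = 85.9° falls in segment 2 (57.8° to 210.3°, cycloidal, h = -6): β = 85.9 − 57.8 = 28.1°, B = 152.5°; Δs = -6·(0.1843 − sin(2π·0.1843)/(2π)) = -0.2309; s = 27.0000 − 0.2309 = 26.7691
segment 2 (57.8° to 210.3°, cycloidal, h = -6) is passed completely: s = 27.0000 + (-6) = 21.0000
θ = 310.5° falls in segment 3 (210.3° to 360°, uniform, h = -21): β = 310.5 − 210.3 = 100.2°, B = 149.7°; Δs = -21·100.2/149.7 = -14.0561; s = 21.0000 − 14.0561 = 6.9439
θ=85.9°: R = R0 + s = 37 + 26.7691 = 63.7691
θ=310.5°: R = R0 + s = 37 + 6.9439 = 43.9439

θ=85.9°: 63.7691
θ=310.5°: 43.9439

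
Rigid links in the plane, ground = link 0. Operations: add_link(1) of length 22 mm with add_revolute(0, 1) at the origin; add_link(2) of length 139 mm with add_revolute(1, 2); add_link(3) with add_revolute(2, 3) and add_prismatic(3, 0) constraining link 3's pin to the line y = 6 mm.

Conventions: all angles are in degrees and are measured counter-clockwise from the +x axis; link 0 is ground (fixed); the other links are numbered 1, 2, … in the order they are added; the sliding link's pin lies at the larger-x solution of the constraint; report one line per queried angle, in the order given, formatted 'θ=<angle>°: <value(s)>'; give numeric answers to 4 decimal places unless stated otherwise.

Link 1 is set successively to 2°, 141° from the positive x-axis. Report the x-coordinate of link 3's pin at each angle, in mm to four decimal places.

geometry: r = 22 mm, L = 139 mm, e = 6 mm
θ=2°: crank pin P = (r cos θ, r sin θ) = (21.986598, 0.767789)
θ=2°: h = r sin θ − e = 0.767789 − 6 = -5.232211
θ=2°: x = r cos θ + √(L² − h²) = 21.986598 + 138.901490 = 160.888088
θ=141°: crank pin P = (r cos θ, r sin θ) = (-17.097211, 13.845049)
θ=141°: h = r sin θ − e = 13.845049 − 6 = 7.845049
θ=141°: x = r cos θ + √(L² − h²) = -17.097211 + 138.778439 = 121.681228

θ=2°: 160.8881
θ=141°: 121.6812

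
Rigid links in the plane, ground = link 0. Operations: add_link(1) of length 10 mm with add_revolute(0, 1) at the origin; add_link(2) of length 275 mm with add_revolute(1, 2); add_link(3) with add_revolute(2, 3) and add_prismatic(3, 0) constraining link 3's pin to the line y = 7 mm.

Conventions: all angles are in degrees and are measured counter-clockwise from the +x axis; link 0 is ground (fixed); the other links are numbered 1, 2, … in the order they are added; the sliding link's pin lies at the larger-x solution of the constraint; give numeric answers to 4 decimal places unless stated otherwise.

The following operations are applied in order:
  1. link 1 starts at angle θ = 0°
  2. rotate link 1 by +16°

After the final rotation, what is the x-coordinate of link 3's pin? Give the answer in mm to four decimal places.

geometry: r = 10 mm, L = 275 mm, e = 7 mm; θ starts at 0°
rotate link 1 by +16°: θ ← 0° +16° = 16°
crank pin P = (r cos θ, r sin θ) = (9.612617, 2.756374)
h = r sin θ − e = 2.756374 − 7 = -4.243626
x = r cos θ + √(L² − h²) = 9.612617 + 274.967256 = 284.579873

284.5799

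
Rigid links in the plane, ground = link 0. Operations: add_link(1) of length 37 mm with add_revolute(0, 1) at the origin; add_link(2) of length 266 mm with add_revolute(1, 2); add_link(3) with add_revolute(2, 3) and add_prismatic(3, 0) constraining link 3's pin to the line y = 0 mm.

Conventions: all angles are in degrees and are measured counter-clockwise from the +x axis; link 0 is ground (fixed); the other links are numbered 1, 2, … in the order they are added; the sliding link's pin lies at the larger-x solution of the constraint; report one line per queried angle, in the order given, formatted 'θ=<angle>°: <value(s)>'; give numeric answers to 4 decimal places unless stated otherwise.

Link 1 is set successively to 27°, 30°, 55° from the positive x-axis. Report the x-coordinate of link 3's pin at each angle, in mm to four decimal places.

geometry: r = 37 mm, L = 266 mm, e = 0 mm
θ=27°: crank pin P = (r cos θ, r sin θ) = (32.967241, 16.797648)
θ=27°: h = r sin θ − e = 16.797648 − 0 = 16.797648
θ=27°: x = r cos θ + √(L² − h²) = 32.967241 + 265.469092 = 298.436334
θ=30°: crank pin P = (r cos θ, r sin θ) = (32.042940, 18.500000)
θ=30°: h = r sin θ − e = 18.500000 − 0 = 18.500000
θ=30°: x = r cos θ + √(L² − h²) = 32.042940 + 265.355893 = 297.398833
θ=55°: crank pin P = (r cos θ, r sin θ) = (21.222328, 30.308626)
θ=55°: h = r sin θ − e = 30.308626 − 0 = 30.308626
θ=55°: x = r cos θ + √(L² − h²) = 21.222328 + 264.267643 = 285.489971

θ=27°: 298.4363
θ=30°: 297.3988
θ=55°: 285.4900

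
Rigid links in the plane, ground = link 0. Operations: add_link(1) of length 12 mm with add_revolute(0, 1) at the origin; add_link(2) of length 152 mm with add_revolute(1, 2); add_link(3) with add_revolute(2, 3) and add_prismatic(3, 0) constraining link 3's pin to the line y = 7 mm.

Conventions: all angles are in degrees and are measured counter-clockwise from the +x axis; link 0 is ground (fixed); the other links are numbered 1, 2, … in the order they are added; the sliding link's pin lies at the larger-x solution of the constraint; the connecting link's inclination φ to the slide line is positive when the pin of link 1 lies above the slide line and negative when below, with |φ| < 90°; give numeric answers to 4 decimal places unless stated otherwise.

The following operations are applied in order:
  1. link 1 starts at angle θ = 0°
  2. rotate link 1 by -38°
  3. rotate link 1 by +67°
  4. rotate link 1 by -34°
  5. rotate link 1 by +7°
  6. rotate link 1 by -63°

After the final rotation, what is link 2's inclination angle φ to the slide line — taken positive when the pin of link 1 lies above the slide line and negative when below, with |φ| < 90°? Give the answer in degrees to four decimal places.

geometry: r = 12 mm, L = 152 mm, e = 7 mm; θ starts at 0°
rotate link 1 by -38°: θ ← 0° -38° = -38°
rotate link 1 by +67°: θ ← -38° +67° = 29°
rotate link 1 by -34°: θ ← 29° -34° = -5°
rotate link 1 by +7°: θ ← -5° +7° = 2°
rotate link 1 by -63°: θ ← 2° -63° = -61°
h = r sin θ − e = -10.495436 − 7 = -17.495436
sin φ = h / L = -17.495436 / 152 = -0.11510156
φ = arcsin(-0.11510156) = -6.609483°

-6.6095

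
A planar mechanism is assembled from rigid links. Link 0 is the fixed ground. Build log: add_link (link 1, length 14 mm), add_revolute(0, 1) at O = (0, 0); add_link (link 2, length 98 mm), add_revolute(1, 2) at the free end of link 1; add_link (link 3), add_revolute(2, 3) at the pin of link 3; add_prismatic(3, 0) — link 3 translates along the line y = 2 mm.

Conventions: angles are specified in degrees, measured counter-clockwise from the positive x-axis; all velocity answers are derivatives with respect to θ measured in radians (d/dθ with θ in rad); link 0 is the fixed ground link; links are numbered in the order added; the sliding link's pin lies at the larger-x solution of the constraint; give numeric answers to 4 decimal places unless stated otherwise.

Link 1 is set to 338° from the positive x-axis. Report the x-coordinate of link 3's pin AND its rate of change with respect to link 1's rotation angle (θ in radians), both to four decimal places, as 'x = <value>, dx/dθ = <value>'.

geometry: r = 14 mm, L = 98 mm, e = 2 mm
crank pin P = (r cos θ, r sin θ) = (12.980574, -5.244492)
h = r sin θ − e = -5.244492 − 2 = -7.244492
x = r cos θ + √(L² − h²) = 12.980574 + 97.731864 = 110.712438
dx/dθ = −r sin θ − h·r cos θ/√(L² − h²) (θ in radians; h = -7.244492) = 6.206693

x = 110.7124, dx/dθ = 6.2067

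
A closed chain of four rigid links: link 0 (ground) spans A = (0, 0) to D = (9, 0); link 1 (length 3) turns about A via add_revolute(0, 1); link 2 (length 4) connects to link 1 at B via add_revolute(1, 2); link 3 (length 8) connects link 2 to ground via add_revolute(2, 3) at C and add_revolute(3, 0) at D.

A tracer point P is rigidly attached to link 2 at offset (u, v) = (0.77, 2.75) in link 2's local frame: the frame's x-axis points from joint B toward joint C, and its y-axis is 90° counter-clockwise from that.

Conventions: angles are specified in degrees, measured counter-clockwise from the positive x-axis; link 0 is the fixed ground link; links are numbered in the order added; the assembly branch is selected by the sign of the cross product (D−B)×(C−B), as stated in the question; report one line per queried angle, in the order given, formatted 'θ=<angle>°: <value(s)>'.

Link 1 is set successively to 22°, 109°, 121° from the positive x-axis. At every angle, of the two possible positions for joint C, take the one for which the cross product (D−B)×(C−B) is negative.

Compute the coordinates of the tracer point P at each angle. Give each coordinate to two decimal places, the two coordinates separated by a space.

A=(0,0), D=(9.00,0)
θ=22°: B = A + 3.00·(cos22°, sin22°) = (2.7816, 1.1238)
θ=22°: |BD| = 6.3192
θ=22°: circle(B,4.00) ∩ circle(D,8.00): a=-0.6384, h=3.9487
θ=22°:   candidates: C₊=(2.8556,5.1231) cross=24.953; C₋=(1.4511,-2.6484) cross=-24.953
θ=22°:   branch - wants cross < 0 → take C=(1.4511,-2.6484) (cross=-24.953)
θ=22°: ex = (C−B)/|BC| = (-0.3326,-0.9431); ey = (0.9431,-0.3326)
θ=22°: P = B + 0.77·ex + 2.75·ey = (5.1189,-0.5170)
θ=109°: B = A + 3.00·(cos109°, sin109°) = (-0.9767, 2.8366)
θ=109°: |BD| = 10.3721
θ=109°: circle(B,4.00) ∩ circle(D,8.00): a=2.8722, h=2.7840
θ=109°:   candidates: C₊=(2.5473,4.7290) cross=28.876; C₋=(1.0246,-0.6268) cross=-28.876
θ=109°:   branch - wants cross < 0 → take C=(1.0246,-0.6268) (cross=-28.876)
θ=109°: ex = (C−B)/|BC| = (0.5003,-0.8658); ey = (0.8658,0.5003)
θ=109°: P = B + 0.77·ex + 2.75·ey = (1.7896,3.5458)
θ=121°: B = A + 3.00·(cos121°, sin121°) = (-1.5451, 2.5715)
θ=121°: |BD| = 10.8541
θ=121°: circle(B,4.00) ∩ circle(D,8.00): a=3.2159, h=2.3786
θ=121°:   candidates: C₊=(2.1428,4.1205) cross=25.818; C₋=(1.0157,-0.5013) cross=-25.818
θ=121°:   branch - wants cross < 0 → take C=(1.0157,-0.5013) (cross=-25.818)
θ=121°: ex = (C−B)/|BC| = (0.6402,-0.7682); ey = (0.7682,0.6402)
θ=121°: P = B + 0.77·ex + 2.75·ey = (1.0604,3.7406)

θ=22°: 5.12 -0.52
θ=109°: 1.79 3.55
θ=121°: 1.06 3.74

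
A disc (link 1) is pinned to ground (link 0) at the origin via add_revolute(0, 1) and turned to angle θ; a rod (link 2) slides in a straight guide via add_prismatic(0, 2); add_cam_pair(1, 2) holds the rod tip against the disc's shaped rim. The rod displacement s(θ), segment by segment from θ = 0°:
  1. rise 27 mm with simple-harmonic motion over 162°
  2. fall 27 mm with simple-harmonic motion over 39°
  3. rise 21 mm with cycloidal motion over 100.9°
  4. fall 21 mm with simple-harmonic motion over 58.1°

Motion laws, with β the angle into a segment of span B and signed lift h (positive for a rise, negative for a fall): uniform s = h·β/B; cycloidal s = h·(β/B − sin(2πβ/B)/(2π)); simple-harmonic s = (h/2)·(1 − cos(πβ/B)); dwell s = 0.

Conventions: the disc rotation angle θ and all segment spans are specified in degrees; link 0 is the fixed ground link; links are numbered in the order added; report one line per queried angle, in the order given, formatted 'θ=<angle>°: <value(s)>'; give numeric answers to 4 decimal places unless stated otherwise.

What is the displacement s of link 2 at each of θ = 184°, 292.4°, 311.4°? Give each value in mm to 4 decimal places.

segment 1 (0° to 162°, simple-harmonic, h = 27) is passed completely: s = 0.0000 + (27) = 27.0000
θ = 184° falls in segment 2 (162° to 201°, simple-harmonic, h = -27): β = 184 − 162 = 22°, B = 39°; Δs = -27/2·(1 − cos(π·0.5641)) = -16.2003; s = 27.0000 − 16.2003 = 10.7997
segment 2 (162° to 201°, simple-harmonic, h = -27) is passed completely: s = 27.0000 + (-27) = 0.0000
θ = 292.4° falls in segment 3 (201° to 301.9°, cycloidal, h = 21): β = 292.4 − 201 = 91.4°, B = 100.9°; Δs = 21·(0.9058 − sin(2π·0.9058)/(2π)) = 20.8867; s = 0.0000 + 20.8867 = 20.8867
segment 3 (201° to 301.9°, cycloidal, h = 21) is passed completely: s = 0.0000 + (21) = 21.0000
θ = 311.4° falls in segment 4 (301.9° to 360°, simple-harmonic, h = -21): β = 311.4 − 301.9 = 9.5°, B = 58.1°; Δs = -21/2·(1 − cos(π·0.1635)) = -1.3551; s = 21.0000 − 1.3551 = 19.6449

θ=184°: 10.7997
θ=292.4°: 20.8867
θ=311.4°: 19.6449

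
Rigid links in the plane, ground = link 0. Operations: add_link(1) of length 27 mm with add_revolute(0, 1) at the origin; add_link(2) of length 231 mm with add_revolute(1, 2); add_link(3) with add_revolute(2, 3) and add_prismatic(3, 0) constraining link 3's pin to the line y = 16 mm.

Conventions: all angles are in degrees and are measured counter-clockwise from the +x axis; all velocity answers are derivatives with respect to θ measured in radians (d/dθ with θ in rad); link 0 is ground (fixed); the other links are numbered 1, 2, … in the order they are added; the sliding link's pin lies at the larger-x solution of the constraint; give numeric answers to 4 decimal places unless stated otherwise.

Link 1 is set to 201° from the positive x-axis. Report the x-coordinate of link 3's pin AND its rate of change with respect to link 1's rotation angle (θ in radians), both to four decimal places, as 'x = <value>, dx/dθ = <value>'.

geometry: r = 27 mm, L = 231 mm, e = 16 mm
crank pin P = (r cos θ, r sin θ) = (-25.206672, -9.675935)
h = r sin θ − e = -9.675935 − 16 = -25.675935
x = r cos θ + √(L² − h²) = -25.206672 + 229.568609 = 204.361938
dx/dθ = −r sin θ − h·r cos θ/√(L² − h²) (θ in radians; h = -25.675935) = 6.856713

x = 204.3619, dx/dθ = 6.8567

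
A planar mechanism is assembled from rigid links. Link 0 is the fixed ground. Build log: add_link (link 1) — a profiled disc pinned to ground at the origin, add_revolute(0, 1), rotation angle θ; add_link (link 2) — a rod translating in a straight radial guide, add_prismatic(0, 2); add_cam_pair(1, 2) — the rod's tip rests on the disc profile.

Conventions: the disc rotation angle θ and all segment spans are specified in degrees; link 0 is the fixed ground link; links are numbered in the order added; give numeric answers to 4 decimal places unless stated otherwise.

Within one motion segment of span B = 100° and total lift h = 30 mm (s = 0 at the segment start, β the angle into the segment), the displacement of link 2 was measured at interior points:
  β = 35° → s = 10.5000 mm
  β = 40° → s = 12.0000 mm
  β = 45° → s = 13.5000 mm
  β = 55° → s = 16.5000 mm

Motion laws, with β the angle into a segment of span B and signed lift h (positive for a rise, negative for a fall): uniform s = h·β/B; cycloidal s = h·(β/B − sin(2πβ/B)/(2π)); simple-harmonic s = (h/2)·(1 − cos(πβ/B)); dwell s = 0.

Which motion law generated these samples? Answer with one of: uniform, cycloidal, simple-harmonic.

candidates at β/B = r: uniform s = h·r (linear in β); cycloidal s = h·(r − sin(2πr)/(2π)); simple-harmonic s = (h/2)(1 − cos(πr))
β=35°: printed 10.5000 | uniform 10.5000, cycloidal 6.6372, simple-harmonic 8.1901
β=40°: printed 12.0000 | uniform 12.0000, cycloidal 9.1935, simple-harmonic 10.3647
β=45°: printed 13.5000 | uniform 13.5000, cycloidal 12.0246, simple-harmonic 12.6535
β=55°: printed 16.5000 | uniform 16.5000, cycloidal 17.9754, simple-harmonic 17.3465
only one law matches every sample → uniform

uniform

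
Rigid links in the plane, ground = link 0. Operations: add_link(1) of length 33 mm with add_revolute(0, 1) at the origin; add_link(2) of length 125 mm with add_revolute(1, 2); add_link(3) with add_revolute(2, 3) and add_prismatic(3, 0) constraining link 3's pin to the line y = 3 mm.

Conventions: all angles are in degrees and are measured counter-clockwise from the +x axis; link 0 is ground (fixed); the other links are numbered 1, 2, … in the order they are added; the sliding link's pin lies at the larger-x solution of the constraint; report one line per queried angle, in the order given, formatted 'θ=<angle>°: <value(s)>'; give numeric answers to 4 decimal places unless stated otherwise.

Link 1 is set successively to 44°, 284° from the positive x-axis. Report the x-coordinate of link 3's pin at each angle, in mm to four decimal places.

geometry: r = 33 mm, L = 125 mm, e = 3 mm
θ=44°: crank pin P = (r cos θ, r sin θ) = (23.738213, 22.923726)
θ=44°: h = r sin θ − e = 22.923726 − 3 = 19.923726
θ=44°: x = r cos θ + √(L² − h²) = 23.738213 + 123.401966 = 147.140179
θ=284°: crank pin P = (r cos θ, r sin θ) = (7.983423, -32.019759)
θ=284°: h = r sin θ − e = -32.019759 − 3 = -35.019759
θ=284°: x = r cos θ + √(L² − h²) = 7.983423 + 119.994235 = 127.977658

θ=44°: 147.1402
θ=284°: 127.9777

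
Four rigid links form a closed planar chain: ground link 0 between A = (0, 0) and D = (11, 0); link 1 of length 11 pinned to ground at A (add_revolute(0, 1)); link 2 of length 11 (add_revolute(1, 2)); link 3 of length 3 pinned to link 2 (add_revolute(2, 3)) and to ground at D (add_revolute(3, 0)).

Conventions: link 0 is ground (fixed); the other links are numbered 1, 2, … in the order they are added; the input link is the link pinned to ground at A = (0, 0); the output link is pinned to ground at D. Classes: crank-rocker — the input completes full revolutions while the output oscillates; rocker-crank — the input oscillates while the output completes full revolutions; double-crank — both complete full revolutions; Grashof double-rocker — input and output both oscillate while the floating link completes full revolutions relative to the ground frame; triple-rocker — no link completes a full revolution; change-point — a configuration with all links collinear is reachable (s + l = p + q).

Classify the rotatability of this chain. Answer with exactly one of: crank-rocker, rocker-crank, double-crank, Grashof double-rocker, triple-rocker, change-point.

lengths: ground=11, input=11, coupler=11, output=3
sorted: s=3 (shortest), l=11 (longest), p+q=22
s + l = 14 vs p + q = 22
s + l < p + q (Grashof) with shortest = output link → rocker-crank

rocker-crank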